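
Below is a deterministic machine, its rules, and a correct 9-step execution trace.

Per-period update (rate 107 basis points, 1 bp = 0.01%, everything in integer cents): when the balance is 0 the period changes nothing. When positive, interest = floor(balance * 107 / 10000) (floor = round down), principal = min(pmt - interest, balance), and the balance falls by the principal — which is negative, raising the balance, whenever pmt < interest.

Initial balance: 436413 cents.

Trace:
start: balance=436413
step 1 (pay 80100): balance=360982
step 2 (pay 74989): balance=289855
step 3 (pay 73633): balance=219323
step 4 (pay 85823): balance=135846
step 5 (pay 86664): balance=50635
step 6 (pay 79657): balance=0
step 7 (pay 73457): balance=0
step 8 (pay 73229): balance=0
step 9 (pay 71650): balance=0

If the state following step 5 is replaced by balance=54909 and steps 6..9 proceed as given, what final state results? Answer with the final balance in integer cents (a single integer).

0

state after step 5 := balance=54909
step 6 (pay 79657): balance=0
step 7 (pay 73457): balance=0
step 8 (pay 73229): balance=0
step 9 (pay 71650): balance=0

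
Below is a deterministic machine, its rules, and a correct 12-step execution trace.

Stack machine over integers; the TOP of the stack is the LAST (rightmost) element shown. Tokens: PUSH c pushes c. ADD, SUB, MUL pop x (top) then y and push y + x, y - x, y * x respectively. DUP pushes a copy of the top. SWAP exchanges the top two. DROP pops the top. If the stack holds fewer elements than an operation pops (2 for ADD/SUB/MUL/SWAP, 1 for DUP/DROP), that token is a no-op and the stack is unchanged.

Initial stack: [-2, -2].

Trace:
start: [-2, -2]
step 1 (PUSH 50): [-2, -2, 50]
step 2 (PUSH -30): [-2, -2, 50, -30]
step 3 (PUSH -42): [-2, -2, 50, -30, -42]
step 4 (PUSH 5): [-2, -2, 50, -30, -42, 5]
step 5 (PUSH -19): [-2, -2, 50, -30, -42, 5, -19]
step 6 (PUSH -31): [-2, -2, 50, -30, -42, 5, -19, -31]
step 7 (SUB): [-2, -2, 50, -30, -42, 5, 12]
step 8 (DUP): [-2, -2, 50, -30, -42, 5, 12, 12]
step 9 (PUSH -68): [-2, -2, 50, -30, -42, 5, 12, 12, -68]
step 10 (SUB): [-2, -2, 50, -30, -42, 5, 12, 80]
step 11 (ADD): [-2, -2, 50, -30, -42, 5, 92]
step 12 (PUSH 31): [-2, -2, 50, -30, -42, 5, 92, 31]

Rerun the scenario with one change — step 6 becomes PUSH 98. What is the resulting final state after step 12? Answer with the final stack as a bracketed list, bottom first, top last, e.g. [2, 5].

[-2, -2, 50, -30, -42, 5, -166, 31]

(re-executing from step 6 with the substitution; state before step 6: [-2, -2, 50, -30, -42, 5, -19])
step 6 (PUSH 98): [-2, -2, 50, -30, -42, 5, -19, 98]
step 7 (SUB): [-2, -2, 50, -30, -42, 5, -117]
step 8 (DUP): [-2, -2, 50, -30, -42, 5, -117, -117]
step 9 (PUSH -68): [-2, -2, 50, -30, -42, 5, -117, -117, -68]
step 10 (SUB): [-2, -2, 50, -30, -42, 5, -117, -49]
step 11 (ADD): [-2, -2, 50, -30, -42, 5, -166]
step 12 (PUSH 31): [-2, -2, 50, -30, -42, 5, -166, 31]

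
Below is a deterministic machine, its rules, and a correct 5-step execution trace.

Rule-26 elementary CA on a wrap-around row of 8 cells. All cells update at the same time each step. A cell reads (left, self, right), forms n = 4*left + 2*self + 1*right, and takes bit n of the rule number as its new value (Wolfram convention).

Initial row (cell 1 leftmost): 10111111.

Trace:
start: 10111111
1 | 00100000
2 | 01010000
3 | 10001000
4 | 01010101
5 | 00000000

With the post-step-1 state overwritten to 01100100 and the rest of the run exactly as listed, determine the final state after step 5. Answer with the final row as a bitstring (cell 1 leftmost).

state after step 1 := 01100100
2 | 11011010
3 | 10010000
4 | 01101001
5 | 01000110

01000110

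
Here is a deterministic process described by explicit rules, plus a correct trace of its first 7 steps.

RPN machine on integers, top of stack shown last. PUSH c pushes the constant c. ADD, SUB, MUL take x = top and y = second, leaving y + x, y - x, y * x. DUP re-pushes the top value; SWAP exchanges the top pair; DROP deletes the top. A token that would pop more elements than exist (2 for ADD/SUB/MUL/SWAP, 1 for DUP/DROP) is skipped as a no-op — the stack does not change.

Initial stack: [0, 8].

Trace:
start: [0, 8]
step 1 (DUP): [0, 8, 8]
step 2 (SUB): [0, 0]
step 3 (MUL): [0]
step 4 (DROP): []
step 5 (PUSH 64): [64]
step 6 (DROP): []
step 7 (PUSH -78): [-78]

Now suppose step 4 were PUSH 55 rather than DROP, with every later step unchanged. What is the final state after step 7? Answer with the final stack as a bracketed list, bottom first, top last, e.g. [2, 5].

[0, 55, -78]

(re-executing from step 4 with the substitution; state before step 4: [0])
step 4 (PUSH 55): [0, 55]
step 5 (PUSH 64): [0, 55, 64]
step 6 (DROP): [0, 55]
step 7 (PUSH -78): [0, 55, -78]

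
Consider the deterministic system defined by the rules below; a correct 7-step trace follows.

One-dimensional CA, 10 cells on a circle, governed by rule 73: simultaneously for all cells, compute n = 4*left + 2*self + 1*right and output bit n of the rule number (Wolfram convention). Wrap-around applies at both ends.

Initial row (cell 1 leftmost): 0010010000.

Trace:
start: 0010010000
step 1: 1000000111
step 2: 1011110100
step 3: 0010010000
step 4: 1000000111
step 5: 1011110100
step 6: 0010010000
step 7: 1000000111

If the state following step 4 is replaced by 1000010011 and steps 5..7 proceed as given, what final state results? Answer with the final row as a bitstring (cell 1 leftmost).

state after step 4 := 1000010011
step 5: 1011000010
step 6: 0011011000
step 7: 1011011011

1011011011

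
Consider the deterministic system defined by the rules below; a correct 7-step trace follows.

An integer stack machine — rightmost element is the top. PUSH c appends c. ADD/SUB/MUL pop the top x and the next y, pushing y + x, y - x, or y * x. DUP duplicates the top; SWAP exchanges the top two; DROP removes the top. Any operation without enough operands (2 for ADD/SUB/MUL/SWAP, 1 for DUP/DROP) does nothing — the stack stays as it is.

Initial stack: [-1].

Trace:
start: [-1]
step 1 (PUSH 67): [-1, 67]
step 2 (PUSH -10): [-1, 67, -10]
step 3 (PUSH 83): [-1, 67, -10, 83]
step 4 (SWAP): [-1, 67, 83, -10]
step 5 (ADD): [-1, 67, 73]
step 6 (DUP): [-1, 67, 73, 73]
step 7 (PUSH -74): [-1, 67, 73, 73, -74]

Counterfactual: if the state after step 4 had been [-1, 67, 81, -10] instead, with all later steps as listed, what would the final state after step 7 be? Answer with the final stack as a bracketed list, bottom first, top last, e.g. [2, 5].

[-1, 67, 71, 71, -74]

state after step 4 := [-1, 67, 81, -10]
step 5 (ADD): [-1, 67, 71]
step 6 (DUP): [-1, 67, 71, 71]
step 7 (PUSH -74): [-1, 67, 71, 71, -74]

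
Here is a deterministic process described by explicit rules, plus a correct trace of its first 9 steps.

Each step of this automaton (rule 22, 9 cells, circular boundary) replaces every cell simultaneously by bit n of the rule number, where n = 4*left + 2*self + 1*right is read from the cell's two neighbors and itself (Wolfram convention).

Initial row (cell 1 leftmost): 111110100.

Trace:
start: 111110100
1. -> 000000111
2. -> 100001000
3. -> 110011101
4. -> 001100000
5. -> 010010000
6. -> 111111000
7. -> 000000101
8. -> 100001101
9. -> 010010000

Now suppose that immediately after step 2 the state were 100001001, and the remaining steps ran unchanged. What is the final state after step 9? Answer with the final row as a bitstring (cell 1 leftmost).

state after step 2 := 100001001
3. -> 010011110
4. -> 111100001
5. -> 000010010
6. -> 000111111
7. -> 101000000
8. -> 101100001
9. -> 000010010

000010010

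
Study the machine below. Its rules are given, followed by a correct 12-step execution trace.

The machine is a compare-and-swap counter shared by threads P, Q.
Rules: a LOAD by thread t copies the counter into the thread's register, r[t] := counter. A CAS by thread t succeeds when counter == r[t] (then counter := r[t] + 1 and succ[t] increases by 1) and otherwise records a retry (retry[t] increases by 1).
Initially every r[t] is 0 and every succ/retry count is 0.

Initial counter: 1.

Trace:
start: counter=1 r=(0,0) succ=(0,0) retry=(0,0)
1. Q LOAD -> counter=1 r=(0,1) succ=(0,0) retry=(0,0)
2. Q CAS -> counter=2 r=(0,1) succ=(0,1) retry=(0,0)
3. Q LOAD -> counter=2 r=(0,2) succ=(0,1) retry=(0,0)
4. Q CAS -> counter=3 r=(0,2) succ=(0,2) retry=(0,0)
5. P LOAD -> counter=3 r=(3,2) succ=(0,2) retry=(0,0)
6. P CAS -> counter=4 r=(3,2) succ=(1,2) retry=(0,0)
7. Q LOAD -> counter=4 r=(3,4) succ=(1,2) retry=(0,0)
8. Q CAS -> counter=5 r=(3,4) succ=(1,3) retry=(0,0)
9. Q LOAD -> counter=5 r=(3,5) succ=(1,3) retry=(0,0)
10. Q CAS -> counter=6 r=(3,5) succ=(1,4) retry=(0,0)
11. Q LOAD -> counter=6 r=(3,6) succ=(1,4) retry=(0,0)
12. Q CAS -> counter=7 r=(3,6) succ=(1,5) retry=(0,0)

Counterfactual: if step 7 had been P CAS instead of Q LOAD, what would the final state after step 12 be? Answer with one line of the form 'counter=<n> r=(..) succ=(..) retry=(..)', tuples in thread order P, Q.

(re-executing from step 7 with the substitution; state before step 7: counter=4 r=(3,2) succ=(1,2) retry=(0,0))
7. P CAS -> counter=4 r=(3,2) succ=(1,2) retry=(1,0)
8. Q CAS -> counter=4 r=(3,2) succ=(1,2) retry=(1,1)
9. Q LOAD -> counter=4 r=(3,4) succ=(1,2) retry=(1,1)
10. Q CAS -> counter=5 r=(3,4) succ=(1,3) retry=(1,1)
11. Q LOAD -> counter=5 r=(3,5) succ=(1,3) retry=(1,1)
12. Q CAS -> counter=6 r=(3,5) succ=(1,4) retry=(1,1)

counter=6 r=(3,5) succ=(1,4) retry=(1,1)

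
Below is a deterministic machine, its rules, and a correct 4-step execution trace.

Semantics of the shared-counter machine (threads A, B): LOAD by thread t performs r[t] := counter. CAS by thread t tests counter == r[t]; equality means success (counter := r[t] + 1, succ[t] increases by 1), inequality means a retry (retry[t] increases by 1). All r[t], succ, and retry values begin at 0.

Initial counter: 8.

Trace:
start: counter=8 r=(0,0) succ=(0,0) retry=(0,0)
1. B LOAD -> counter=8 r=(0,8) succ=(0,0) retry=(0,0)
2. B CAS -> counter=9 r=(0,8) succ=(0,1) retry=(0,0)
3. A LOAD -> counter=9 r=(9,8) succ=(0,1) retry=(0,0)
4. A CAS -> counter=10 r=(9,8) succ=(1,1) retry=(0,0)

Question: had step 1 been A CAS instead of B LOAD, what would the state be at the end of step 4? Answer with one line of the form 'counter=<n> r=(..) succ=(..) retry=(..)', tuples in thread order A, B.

(re-executing from step 1 with the substitution; state before step 1: counter=8 r=(0,0) succ=(0,0) retry=(0,0))
1. A CAS -> counter=8 r=(0,0) succ=(0,0) retry=(1,0)
2. B CAS -> counter=8 r=(0,0) succ=(0,0) retry=(1,1)
3. A LOAD -> counter=8 r=(8,0) succ=(0,0) retry=(1,1)
4. A CAS -> counter=9 r=(8,0) succ=(1,0) retry=(1,1)

counter=9 r=(8,0) succ=(1,0) retry=(1,1)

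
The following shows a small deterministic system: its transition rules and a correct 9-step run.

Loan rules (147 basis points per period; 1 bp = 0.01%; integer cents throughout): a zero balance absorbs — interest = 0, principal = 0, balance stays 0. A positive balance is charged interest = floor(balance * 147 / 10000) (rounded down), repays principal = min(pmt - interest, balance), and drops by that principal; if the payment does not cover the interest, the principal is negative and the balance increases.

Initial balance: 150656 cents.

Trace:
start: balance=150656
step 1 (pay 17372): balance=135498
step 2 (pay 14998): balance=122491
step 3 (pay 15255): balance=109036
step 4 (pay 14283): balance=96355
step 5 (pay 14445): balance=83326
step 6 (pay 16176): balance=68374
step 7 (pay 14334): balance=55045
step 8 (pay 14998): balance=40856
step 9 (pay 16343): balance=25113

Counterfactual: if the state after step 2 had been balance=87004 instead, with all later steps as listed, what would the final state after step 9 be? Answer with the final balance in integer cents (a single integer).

0

state after step 2 := balance=87004
step 3 (pay 15255): balance=73027
step 4 (pay 14283): balance=59817
step 5 (pay 14445): balance=46251
step 6 (pay 16176): balance=30754
step 7 (pay 14334): balance=16872
step 8 (pay 14998): balance=2122
step 9 (pay 16343): balance=0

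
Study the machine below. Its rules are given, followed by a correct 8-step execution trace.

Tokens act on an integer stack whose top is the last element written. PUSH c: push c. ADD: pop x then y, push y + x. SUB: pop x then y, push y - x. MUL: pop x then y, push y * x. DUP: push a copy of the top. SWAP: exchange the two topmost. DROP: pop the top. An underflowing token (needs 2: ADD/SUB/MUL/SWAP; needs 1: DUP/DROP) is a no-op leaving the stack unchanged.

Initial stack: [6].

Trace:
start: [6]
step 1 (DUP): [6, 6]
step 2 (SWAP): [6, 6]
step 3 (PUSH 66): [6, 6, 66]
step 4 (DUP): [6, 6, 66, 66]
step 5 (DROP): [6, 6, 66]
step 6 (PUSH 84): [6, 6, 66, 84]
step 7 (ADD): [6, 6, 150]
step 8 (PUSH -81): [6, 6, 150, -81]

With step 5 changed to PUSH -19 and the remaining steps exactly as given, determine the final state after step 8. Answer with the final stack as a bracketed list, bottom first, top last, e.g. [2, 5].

(re-executing from step 5 with the substitution; state before step 5: [6, 6, 66, 66])
step 5 (PUSH -19): [6, 6, 66, 66, -19]
step 6 (PUSH 84): [6, 6, 66, 66, -19, 84]
step 7 (ADD): [6, 6, 66, 66, 65]
step 8 (PUSH -81): [6, 6, 66, 66, 65, -81]

[6, 6, 66, 66, 65, -81]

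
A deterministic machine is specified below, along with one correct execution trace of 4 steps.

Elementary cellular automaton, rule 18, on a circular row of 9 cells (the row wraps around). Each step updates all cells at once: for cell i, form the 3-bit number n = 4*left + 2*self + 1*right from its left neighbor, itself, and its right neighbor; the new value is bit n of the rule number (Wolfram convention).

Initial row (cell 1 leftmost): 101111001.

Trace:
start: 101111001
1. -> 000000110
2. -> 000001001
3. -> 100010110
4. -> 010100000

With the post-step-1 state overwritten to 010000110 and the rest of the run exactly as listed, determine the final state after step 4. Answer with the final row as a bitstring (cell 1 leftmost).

state after step 1 := 010000110
2. -> 101001001
3. -> 000110110
4. -> 001000001

001000001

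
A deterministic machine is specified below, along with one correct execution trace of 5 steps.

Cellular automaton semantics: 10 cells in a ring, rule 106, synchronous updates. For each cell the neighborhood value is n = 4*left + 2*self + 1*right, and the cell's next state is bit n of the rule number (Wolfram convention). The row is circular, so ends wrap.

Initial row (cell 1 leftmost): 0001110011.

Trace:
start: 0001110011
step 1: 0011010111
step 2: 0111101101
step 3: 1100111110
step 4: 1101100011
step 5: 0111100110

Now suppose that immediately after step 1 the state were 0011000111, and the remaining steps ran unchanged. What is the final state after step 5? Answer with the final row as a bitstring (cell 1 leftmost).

state after step 1 := 0011000111
step 2: 0111001101
step 3: 1101011110
step 4: 1110110011
step 5: 0011110110

0011110110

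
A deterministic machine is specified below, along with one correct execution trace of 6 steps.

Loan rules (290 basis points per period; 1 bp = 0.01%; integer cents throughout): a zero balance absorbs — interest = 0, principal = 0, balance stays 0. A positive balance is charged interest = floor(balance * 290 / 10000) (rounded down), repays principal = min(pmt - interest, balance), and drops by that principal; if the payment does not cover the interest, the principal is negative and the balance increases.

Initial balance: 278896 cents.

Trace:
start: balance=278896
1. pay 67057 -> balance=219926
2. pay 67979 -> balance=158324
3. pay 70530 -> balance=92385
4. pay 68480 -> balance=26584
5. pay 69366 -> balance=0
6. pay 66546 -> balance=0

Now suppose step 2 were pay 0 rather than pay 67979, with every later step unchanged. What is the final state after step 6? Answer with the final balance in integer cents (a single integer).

(re-executing from step 2 with the substitution; state before step 2: balance=219926)
2. pay 0 -> balance=226303
3. pay 70530 -> balance=162335
4. pay 68480 -> balance=98562
5. pay 69366 -> balance=32054
6. pay 66546 -> balance=0

0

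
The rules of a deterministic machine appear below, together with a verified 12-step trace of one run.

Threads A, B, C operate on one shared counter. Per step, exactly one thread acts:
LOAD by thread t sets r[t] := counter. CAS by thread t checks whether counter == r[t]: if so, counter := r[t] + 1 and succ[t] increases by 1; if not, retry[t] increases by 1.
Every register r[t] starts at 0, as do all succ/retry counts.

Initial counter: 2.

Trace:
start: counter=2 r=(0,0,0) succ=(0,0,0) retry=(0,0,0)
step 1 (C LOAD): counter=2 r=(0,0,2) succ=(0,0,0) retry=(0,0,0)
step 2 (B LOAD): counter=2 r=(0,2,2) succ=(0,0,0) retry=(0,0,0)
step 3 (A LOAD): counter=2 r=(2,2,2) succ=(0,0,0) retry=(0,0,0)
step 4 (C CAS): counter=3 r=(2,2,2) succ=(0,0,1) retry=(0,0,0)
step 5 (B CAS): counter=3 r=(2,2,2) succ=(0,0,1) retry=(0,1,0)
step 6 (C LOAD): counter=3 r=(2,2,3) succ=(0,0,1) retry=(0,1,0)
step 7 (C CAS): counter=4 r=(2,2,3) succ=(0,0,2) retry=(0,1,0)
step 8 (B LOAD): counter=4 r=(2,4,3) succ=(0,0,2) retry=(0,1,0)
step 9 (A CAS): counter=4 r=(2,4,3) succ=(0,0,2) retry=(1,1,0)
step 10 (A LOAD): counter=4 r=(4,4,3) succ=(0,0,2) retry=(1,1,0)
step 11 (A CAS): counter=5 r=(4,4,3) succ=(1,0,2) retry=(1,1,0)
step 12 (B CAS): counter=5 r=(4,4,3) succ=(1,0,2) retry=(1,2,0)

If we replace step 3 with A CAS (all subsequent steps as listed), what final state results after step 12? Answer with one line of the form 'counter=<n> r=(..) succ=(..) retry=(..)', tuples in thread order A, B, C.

counter=5 r=(4,4,3) succ=(1,0,2) retry=(2,2,0)

(re-executing from step 3 with the substitution; state before step 3: counter=2 r=(0,2,2) succ=(0,0,0) retry=(0,0,0))
step 3 (A CAS): counter=2 r=(0,2,2) succ=(0,0,0) retry=(1,0,0)
step 4 (C CAS): counter=3 r=(0,2,2) succ=(0,0,1) retry=(1,0,0)
step 5 (B CAS): counter=3 r=(0,2,2) succ=(0,0,1) retry=(1,1,0)
step 6 (C LOAD): counter=3 r=(0,2,3) succ=(0,0,1) retry=(1,1,0)
step 7 (C CAS): counter=4 r=(0,2,3) succ=(0,0,2) retry=(1,1,0)
step 8 (B LOAD): counter=4 r=(0,4,3) succ=(0,0,2) retry=(1,1,0)
step 9 (A CAS): counter=4 r=(0,4,3) succ=(0,0,2) retry=(2,1,0)
step 10 (A LOAD): counter=4 r=(4,4,3) succ=(0,0,2) retry=(2,1,0)
step 11 (A CAS): counter=5 r=(4,4,3) succ=(1,0,2) retry=(2,1,0)
step 12 (B CAS): counter=5 r=(4,4,3) succ=(1,0,2) retry=(2,2,0)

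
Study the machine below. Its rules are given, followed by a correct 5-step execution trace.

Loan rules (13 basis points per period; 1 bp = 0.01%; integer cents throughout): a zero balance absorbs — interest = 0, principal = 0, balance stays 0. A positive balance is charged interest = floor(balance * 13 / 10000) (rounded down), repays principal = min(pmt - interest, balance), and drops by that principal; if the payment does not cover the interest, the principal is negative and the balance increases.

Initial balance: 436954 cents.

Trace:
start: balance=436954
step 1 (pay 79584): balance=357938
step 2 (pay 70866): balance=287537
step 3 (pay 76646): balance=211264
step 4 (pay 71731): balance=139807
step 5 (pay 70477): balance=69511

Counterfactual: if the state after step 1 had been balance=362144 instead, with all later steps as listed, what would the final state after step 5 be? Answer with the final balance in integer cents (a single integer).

73740

state after step 1 := balance=362144
step 2 (pay 70866): balance=291748
step 3 (pay 76646): balance=215481
step 4 (pay 71731): balance=144030
step 5 (pay 70477): balance=73740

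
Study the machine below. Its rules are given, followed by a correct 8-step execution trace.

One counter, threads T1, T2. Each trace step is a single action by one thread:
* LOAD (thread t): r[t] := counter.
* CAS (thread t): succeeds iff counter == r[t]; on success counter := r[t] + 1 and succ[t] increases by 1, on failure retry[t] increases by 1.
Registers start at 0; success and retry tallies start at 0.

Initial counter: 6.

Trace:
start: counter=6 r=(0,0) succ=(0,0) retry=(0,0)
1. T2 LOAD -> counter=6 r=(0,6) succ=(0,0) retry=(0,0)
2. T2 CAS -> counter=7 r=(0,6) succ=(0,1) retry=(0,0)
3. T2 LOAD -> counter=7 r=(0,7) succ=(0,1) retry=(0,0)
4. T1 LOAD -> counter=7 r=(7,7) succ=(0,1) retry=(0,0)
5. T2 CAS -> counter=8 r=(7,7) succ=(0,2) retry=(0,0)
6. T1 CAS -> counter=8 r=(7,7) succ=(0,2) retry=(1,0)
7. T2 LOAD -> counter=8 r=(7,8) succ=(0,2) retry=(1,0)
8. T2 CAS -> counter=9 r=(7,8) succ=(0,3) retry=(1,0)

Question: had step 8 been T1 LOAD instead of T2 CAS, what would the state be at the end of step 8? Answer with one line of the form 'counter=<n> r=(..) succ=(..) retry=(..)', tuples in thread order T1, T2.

counter=8 r=(8,8) succ=(0,2) retry=(1,0)

(re-executing from step 8 with the substitution; state before step 8: counter=8 r=(7,8) succ=(0,2) retry=(1,0))
8. T1 LOAD -> counter=8 r=(8,8) succ=(0,2) retry=(1,0)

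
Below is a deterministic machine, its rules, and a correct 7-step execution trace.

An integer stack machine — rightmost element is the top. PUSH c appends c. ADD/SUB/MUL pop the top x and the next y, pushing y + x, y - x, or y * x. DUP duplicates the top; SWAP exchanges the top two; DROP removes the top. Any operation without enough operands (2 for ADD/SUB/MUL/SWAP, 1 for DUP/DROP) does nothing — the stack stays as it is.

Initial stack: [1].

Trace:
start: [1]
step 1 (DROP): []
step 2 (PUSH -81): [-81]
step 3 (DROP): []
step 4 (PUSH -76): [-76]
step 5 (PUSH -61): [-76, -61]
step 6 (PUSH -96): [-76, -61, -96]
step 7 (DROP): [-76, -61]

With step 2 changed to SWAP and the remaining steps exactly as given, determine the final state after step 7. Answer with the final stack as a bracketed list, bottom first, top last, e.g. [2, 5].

(re-executing from step 2 with the substitution; state before step 2: [])
step 2 (SWAP): []
step 3 (DROP): []
step 4 (PUSH -76): [-76]
step 5 (PUSH -61): [-76, -61]
step 6 (PUSH -96): [-76, -61, -96]
step 7 (DROP): [-76, -61]

[-76, -61]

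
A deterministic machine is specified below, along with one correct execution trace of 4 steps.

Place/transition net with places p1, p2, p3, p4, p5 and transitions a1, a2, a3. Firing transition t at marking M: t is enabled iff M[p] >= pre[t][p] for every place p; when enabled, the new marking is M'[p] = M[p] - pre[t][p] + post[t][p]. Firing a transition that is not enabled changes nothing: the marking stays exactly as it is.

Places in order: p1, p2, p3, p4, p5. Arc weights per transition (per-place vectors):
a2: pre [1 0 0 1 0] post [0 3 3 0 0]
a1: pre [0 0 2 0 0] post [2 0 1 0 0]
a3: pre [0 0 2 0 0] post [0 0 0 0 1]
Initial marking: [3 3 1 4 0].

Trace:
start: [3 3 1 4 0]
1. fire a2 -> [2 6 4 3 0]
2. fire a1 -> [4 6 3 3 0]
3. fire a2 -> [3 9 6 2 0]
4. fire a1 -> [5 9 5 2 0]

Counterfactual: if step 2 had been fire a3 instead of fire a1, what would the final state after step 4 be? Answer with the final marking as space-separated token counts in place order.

(re-executing from step 2 with the substitution; state before step 2: [2 6 4 3 0])
2. fire a3 -> [2 6 2 3 1]
3. fire a2 -> [1 9 5 2 1]
4. fire a1 -> [3 9 4 2 1]

3 9 4 2 1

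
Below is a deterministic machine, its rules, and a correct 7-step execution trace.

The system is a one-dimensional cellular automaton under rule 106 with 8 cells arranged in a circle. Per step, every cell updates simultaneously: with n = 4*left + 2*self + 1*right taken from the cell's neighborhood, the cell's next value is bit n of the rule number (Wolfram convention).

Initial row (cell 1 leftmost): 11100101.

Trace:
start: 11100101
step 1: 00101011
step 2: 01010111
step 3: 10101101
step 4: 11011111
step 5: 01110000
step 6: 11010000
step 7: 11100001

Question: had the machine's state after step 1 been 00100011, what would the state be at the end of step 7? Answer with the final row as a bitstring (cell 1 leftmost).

11010010

state after step 1 := 00100011
step 2: 01000111
step 3: 10001101
step 4: 10011111
step 5: 10110000
step 6: 01110001
step 7: 11010010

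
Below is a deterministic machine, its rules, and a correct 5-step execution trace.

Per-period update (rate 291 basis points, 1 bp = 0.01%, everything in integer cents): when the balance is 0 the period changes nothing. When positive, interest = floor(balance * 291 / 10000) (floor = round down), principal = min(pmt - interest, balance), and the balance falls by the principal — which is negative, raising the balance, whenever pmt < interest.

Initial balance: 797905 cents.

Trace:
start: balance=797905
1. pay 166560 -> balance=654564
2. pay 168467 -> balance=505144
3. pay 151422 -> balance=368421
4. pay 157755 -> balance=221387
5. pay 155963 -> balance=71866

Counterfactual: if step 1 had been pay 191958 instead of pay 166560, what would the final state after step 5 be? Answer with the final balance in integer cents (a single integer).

(re-executing from step 1 with the substitution; state before step 1: balance=797905)
1. pay 191958 -> balance=629166
2. pay 168467 -> balance=479007
3. pay 151422 -> balance=341524
4. pay 157755 -> balance=193707
5. pay 155963 -> balance=43380

43380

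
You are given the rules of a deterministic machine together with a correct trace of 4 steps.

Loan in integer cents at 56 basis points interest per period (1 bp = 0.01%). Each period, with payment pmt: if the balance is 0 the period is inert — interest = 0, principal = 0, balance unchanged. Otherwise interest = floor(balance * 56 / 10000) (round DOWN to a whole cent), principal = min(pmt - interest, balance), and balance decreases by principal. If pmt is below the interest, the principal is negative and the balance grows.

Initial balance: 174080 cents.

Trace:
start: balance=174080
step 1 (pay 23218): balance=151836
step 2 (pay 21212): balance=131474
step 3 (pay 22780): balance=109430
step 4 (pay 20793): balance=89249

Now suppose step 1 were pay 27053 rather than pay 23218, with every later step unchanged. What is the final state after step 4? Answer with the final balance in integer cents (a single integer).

85349

(re-executing from step 1 with the substitution; state before step 1: balance=174080)
step 1 (pay 27053): balance=148001
step 2 (pay 21212): balance=127617
step 3 (pay 22780): balance=105551
step 4 (pay 20793): balance=85349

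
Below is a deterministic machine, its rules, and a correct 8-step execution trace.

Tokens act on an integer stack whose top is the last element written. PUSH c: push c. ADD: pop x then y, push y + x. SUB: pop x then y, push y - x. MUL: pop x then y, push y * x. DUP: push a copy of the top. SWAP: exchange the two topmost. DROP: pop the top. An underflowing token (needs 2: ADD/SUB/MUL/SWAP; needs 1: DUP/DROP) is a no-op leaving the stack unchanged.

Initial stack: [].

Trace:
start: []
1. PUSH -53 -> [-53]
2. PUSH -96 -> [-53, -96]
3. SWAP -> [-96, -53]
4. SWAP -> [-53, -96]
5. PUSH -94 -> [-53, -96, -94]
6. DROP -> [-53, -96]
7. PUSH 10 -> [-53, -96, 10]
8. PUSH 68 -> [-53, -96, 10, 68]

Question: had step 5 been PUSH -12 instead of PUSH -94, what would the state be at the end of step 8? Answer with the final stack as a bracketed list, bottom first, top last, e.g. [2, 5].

(re-executing from step 5 with the substitution; state before step 5: [-53, -96])
5. PUSH -12 -> [-53, -96, -12]
6. DROP -> [-53, -96]
7. PUSH 10 -> [-53, -96, 10]
8. PUSH 68 -> [-53, -96, 10, 68]

[-53, -96, 10, 68]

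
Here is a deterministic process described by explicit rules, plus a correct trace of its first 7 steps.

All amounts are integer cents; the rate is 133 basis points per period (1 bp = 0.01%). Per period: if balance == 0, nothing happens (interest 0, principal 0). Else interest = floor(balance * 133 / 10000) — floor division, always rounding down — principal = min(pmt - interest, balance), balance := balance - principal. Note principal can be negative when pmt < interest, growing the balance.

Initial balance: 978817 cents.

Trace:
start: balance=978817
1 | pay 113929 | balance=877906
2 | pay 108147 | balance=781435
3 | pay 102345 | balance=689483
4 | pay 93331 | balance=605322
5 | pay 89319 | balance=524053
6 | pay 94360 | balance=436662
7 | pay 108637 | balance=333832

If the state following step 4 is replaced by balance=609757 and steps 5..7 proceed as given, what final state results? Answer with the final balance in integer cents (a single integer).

338447

state after step 4 := balance=609757
5 | pay 89319 | balance=528547
6 | pay 94360 | balance=441216
7 | pay 108637 | balance=338447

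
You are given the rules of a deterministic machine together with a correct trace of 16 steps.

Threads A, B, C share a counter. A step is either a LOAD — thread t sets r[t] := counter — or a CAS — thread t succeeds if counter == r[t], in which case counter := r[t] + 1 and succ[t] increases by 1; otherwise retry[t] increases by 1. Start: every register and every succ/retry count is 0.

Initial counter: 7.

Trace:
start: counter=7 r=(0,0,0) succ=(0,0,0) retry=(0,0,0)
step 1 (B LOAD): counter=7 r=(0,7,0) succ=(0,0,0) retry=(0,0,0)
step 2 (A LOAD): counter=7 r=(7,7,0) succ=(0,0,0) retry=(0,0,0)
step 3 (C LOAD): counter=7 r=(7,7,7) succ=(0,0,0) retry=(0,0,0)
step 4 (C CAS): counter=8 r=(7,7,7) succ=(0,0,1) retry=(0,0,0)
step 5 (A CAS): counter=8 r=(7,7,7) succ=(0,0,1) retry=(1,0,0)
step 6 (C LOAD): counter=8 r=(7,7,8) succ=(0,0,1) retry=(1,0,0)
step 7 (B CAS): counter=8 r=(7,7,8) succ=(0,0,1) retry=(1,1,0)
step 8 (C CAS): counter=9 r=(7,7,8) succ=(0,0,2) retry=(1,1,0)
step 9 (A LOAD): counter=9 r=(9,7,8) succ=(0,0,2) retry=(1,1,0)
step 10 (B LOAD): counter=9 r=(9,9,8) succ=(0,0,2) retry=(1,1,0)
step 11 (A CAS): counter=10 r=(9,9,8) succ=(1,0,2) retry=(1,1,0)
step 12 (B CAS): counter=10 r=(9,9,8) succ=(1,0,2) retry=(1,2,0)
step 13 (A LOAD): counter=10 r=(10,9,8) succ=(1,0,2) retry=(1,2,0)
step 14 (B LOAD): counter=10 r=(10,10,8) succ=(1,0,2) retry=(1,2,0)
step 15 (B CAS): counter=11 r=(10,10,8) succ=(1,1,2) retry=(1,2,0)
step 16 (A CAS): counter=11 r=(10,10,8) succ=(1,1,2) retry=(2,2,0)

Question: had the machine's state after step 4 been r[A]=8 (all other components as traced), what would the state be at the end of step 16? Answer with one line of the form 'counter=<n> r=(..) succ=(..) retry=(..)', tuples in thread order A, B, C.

state after step 4 := counter=8 r=(8,7,7) succ=(0,0,1) retry=(0,0,0)
step 5 (A CAS): counter=9 r=(8,7,7) succ=(1,0,1) retry=(0,0,0)
step 6 (C LOAD): counter=9 r=(8,7,9) succ=(1,0,1) retry=(0,0,0)
step 7 (B CAS): counter=9 r=(8,7,9) succ=(1,0,1) retry=(0,1,0)
step 8 (C CAS): counter=10 r=(8,7,9) succ=(1,0,2) retry=(0,1,0)
step 9 (A LOAD): counter=10 r=(10,7,9) succ=(1,0,2) retry=(0,1,0)
step 10 (B LOAD): counter=10 r=(10,10,9) succ=(1,0,2) retry=(0,1,0)
step 11 (A CAS): counter=11 r=(10,10,9) succ=(2,0,2) retry=(0,1,0)
step 12 (B CAS): counter=11 r=(10,10,9) succ=(2,0,2) retry=(0,2,0)
step 13 (A LOAD): counter=11 r=(11,10,9) succ=(2,0,2) retry=(0,2,0)
step 14 (B LOAD): counter=11 r=(11,11,9) succ=(2,0,2) retry=(0,2,0)
step 15 (B CAS): counter=12 r=(11,11,9) succ=(2,1,2) retry=(0,2,0)
step 16 (A CAS): counter=12 r=(11,11,9) succ=(2,1,2) retry=(1,2,0)

counter=12 r=(11,11,9) succ=(2,1,2) retry=(1,2,0)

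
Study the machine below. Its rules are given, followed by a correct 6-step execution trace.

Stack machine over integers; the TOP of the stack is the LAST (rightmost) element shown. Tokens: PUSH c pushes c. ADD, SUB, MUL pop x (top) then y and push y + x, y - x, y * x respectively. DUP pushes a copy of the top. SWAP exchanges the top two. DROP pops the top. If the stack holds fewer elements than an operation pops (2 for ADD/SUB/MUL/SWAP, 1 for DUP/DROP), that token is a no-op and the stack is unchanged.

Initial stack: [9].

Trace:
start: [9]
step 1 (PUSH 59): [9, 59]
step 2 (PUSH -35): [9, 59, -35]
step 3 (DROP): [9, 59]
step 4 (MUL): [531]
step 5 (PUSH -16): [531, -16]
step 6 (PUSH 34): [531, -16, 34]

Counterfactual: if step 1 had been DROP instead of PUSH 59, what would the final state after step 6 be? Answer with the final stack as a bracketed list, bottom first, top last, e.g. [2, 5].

(re-executing from step 1 with the substitution; state before step 1: [9])
step 1 (DROP): []
step 2 (PUSH -35): [-35]
step 3 (DROP): []
step 4 (MUL): []
step 5 (PUSH -16): [-16]
step 6 (PUSH 34): [-16, 34]

[-16, 34]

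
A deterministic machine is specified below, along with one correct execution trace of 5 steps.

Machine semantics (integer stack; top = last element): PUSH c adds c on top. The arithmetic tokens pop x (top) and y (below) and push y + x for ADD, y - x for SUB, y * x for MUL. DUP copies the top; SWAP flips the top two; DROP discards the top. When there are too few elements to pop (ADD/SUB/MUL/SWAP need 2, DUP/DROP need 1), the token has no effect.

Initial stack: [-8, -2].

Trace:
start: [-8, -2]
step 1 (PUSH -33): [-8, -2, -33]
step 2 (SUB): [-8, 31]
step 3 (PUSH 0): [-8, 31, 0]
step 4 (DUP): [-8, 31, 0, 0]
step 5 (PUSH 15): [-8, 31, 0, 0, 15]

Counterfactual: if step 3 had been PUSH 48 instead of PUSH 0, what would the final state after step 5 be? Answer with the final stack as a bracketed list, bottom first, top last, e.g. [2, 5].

(re-executing from step 3 with the substitution; state before step 3: [-8, 31])
step 3 (PUSH 48): [-8, 31, 48]
step 4 (DUP): [-8, 31, 48, 48]
step 5 (PUSH 15): [-8, 31, 48, 48, 15]

[-8, 31, 48, 48, 15]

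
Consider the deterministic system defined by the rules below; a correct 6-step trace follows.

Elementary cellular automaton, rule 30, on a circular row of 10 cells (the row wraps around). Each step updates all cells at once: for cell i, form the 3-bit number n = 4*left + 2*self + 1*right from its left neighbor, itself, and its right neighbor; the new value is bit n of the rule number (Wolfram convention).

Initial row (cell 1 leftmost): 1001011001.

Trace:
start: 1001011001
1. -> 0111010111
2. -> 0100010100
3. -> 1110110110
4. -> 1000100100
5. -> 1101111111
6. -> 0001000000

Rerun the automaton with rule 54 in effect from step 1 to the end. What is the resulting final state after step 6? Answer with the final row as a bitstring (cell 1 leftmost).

0000001001

(re-executing steps 1..6 under rule 54; state before step 1: 1001011001)
1. -> 0111100110
2. -> 1000011001
3. -> 0100100110
4. -> 1111111001
5. -> 0000000110
6. -> 0000001001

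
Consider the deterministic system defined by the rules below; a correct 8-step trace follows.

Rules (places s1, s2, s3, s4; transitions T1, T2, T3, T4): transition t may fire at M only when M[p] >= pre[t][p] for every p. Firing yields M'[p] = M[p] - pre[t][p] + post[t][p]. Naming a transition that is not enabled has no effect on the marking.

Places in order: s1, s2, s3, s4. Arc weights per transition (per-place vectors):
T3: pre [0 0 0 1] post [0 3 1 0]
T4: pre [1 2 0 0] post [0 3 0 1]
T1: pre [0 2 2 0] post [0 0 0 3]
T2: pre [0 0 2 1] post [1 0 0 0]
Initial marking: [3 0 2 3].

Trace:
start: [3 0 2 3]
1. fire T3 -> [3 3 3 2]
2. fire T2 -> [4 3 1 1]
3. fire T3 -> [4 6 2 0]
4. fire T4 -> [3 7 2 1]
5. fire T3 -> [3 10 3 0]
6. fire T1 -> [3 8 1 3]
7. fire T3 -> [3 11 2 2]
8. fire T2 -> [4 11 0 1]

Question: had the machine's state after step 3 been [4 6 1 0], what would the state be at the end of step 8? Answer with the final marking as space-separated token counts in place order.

state after step 3 := [4 6 1 0]
4. fire T4 -> [3 7 1 1]
5. fire T3 -> [3 10 2 0]
6. fire T1 -> [3 8 0 3]
7. fire T3 -> [3 11 1 2]
8. fire T2 -> [3 11 1 2]

3 11 1 2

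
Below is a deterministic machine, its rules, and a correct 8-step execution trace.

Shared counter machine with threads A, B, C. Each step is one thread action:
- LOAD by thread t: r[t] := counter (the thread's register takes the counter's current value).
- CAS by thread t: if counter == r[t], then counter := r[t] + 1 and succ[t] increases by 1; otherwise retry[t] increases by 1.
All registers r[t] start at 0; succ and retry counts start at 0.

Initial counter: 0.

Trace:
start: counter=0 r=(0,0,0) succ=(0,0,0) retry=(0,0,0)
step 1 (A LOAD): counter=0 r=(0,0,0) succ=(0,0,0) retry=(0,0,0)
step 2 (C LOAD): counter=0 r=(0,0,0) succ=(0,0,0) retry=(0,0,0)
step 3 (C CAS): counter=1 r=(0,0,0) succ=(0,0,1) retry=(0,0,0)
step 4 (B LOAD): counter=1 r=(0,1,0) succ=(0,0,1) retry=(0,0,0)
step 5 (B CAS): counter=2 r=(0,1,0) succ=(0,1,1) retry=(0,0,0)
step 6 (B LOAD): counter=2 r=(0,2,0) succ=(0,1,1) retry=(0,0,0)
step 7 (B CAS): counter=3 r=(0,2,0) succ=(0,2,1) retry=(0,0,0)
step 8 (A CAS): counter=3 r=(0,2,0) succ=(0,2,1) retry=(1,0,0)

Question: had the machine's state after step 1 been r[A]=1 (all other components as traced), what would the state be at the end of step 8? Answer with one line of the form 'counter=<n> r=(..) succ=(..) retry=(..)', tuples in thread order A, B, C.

counter=3 r=(1,2,0) succ=(0,2,1) retry=(1,0,0)

state after step 1 := counter=0 r=(1,0,0) succ=(0,0,0) retry=(0,0,0)
step 2 (C LOAD): counter=0 r=(1,0,0) succ=(0,0,0) retry=(0,0,0)
step 3 (C CAS): counter=1 r=(1,0,0) succ=(0,0,1) retry=(0,0,0)
step 4 (B LOAD): counter=1 r=(1,1,0) succ=(0,0,1) retry=(0,0,0)
step 5 (B CAS): counter=2 r=(1,1,0) succ=(0,1,1) retry=(0,0,0)
step 6 (B LOAD): counter=2 r=(1,2,0) succ=(0,1,1) retry=(0,0,0)
step 7 (B CAS): counter=3 r=(1,2,0) succ=(0,2,1) retry=(0,0,0)
step 8 (A CAS): counter=3 r=(1,2,0) succ=(0,2,1) retry=(1,0,0)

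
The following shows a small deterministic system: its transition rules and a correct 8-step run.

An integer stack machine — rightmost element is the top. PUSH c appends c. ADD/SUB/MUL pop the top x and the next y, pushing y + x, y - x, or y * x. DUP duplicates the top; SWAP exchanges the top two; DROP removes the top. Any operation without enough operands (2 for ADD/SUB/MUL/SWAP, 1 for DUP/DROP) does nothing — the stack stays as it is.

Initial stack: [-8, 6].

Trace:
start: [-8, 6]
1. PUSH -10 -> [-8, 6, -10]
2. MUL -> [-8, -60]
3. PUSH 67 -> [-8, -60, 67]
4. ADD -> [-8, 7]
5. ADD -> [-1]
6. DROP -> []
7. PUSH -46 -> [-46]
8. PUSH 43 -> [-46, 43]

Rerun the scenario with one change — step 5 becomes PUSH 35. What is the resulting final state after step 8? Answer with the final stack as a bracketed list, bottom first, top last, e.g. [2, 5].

[-8, 7, -46, 43]

(re-executing from step 5 with the substitution; state before step 5: [-8, 7])
5. PUSH 35 -> [-8, 7, 35]
6. DROP -> [-8, 7]
7. PUSH -46 -> [-8, 7, -46]
8. PUSH 43 -> [-8, 7, -46, 43]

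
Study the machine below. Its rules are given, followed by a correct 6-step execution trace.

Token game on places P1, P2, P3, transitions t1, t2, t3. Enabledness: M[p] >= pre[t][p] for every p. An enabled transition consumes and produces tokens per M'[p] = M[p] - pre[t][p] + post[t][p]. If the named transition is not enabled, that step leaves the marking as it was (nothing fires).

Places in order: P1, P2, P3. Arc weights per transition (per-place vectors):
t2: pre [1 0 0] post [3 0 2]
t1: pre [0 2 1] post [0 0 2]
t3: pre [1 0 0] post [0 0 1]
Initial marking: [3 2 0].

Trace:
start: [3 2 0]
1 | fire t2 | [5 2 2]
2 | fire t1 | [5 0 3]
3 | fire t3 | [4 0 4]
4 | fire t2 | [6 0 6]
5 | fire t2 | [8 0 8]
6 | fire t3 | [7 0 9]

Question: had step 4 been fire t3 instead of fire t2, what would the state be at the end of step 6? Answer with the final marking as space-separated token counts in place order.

(re-executing from step 4 with the substitution; state before step 4: [4 0 4])
4 | fire t3 | [3 0 5]
5 | fire t2 | [5 0 7]
6 | fire t3 | [4 0 8]

4 0 8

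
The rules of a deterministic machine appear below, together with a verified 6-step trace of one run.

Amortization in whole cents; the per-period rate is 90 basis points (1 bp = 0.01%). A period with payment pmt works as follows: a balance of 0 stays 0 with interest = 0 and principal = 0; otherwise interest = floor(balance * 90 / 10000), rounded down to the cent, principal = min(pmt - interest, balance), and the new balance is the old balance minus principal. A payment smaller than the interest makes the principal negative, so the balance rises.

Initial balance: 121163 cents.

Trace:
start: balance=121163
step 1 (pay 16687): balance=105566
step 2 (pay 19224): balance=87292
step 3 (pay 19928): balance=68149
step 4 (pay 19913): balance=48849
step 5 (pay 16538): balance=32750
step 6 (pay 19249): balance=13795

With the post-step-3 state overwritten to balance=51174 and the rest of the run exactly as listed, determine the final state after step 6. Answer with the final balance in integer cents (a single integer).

state after step 3 := balance=51174
step 4 (pay 19913): balance=31721
step 5 (pay 16538): balance=15468
step 6 (pay 19249): balance=0

0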